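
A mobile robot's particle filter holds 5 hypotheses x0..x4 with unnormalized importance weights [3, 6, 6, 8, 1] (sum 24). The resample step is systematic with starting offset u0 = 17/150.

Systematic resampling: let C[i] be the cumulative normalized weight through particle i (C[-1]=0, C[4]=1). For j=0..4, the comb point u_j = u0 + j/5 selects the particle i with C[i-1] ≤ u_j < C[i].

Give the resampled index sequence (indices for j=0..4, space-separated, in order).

0 1 2 3 3

C = [1/8, 3/8, 5/8, 23/24, 1]
j=0: u_0=17/150 ∈ [0, 1/8) → index 0
j=1: u_1=47/150 ∈ [1/8, 3/8) → index 1
j=2: u_2=77/150 ∈ [3/8, 5/8) → index 2
j=3: u_3=107/150 ∈ [5/8, 23/24) → index 3
j=4: u_4=137/150 ∈ [5/8, 23/24) → index 3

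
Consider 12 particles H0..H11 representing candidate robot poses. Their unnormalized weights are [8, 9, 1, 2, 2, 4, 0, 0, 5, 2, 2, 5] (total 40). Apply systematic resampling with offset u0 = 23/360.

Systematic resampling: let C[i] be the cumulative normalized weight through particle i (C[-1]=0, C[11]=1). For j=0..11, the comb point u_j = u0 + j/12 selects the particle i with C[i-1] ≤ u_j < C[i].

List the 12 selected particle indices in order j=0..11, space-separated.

0 0 1 1 1 3 5 5 8 9 11 11

C = [1/5, 17/40, 9/20, 1/2, 11/20, 13/20, 13/20, 13/20, 31/40, 33/40, 7/8, 1]
j=0: u_0=23/360 ∈ [0, 1/5) → index 0
j=1: u_1=53/360 ∈ [0, 1/5) → index 0
j=2: u_2=83/360 ∈ [1/5, 17/40) → index 1
j=3: u_3=113/360 ∈ [1/5, 17/40) → index 1
j=4: u_4=143/360 ∈ [1/5, 17/40) → index 1
j=5: u_5=173/360 ∈ [9/20, 1/2) → index 3
j=6: u_6=203/360 ∈ [11/20, 13/20) → index 5
j=7: u_7=233/360 ∈ [11/20, 13/20) → index 5
j=8: u_8=263/360 ∈ [13/20, 31/40) → index 8
j=9: u_9=293/360 ∈ [31/40, 33/40) → index 9
j=10: u_10=323/360 ∈ [7/8, 1) → index 11
j=11: u_11=353/360 ∈ [7/8, 1) → index 11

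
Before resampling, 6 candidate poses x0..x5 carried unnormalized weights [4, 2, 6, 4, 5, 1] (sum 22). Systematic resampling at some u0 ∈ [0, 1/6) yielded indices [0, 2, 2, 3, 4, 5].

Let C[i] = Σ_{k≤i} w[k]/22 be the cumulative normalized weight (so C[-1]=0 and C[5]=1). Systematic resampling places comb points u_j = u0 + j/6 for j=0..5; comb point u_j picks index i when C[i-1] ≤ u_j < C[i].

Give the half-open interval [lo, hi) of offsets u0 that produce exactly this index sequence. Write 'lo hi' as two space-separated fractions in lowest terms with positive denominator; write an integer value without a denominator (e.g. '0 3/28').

4/33 1/6

C = [2/11, 3/11, 6/11, 8/11, 21/22, 1]
j=0 picked index 0: u0 ∈ [0, 2/11)
j=1 picked index 2: u0 ∈ [7/66, 25/66)
j=2 picked index 2: u0 ∈ [-2/33, 7/33)
j=3 picked index 3: u0 ∈ [1/22, 5/22)
j=4 picked index 4: u0 ∈ [2/33, 19/66)
j=5 picked index 5: u0 ∈ [4/33, 1/6)
intersection: [4/33, 1/6)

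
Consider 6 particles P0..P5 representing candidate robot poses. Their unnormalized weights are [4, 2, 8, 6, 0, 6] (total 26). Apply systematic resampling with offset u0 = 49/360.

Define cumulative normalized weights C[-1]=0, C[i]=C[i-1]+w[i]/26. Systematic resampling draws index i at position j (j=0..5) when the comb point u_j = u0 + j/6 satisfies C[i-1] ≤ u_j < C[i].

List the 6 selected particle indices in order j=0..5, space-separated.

0 2 2 3 5 5

C = [2/13, 3/13, 7/13, 10/13, 10/13, 1]
j=0: u_0=49/360 ∈ [0, 2/13) → index 0
j=1: u_1=109/360 ∈ [3/13, 7/13) → index 2
j=2: u_2=169/360 ∈ [3/13, 7/13) → index 2
j=3: u_3=229/360 ∈ [7/13, 10/13) → index 3
j=4: u_4=289/360 ∈ [10/13, 1) → index 5
j=5: u_5=349/360 ∈ [10/13, 1) → index 5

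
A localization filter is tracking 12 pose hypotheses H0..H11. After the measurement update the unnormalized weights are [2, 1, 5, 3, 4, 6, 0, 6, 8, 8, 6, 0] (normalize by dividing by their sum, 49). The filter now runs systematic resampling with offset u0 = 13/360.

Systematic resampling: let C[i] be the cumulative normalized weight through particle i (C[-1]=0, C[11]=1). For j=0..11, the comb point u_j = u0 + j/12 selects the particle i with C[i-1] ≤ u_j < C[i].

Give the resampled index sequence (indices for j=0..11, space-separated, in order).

0 2 3 4 5 7 7 8 8 9 9 10

C = [2/49, 3/49, 8/49, 11/49, 15/49, 3/7, 3/7, 27/49, 5/7, 43/49, 1, 1]
j=0: u_0=13/360 ∈ [0, 2/49) → index 0
j=1: u_1=43/360 ∈ [3/49, 8/49) → index 2
j=2: u_2=73/360 ∈ [8/49, 11/49) → index 3
j=3: u_3=103/360 ∈ [11/49, 15/49) → index 4
j=4: u_4=133/360 ∈ [15/49, 3/7) → index 5
j=5: u_5=163/360 ∈ [3/7, 27/49) → index 7
j=6: u_6=193/360 ∈ [3/7, 27/49) → index 7
j=7: u_7=223/360 ∈ [27/49, 5/7) → index 8
j=8: u_8=253/360 ∈ [27/49, 5/7) → index 8
j=9: u_9=283/360 ∈ [5/7, 43/49) → index 9
j=10: u_10=313/360 ∈ [5/7, 43/49) → index 9
j=11: u_11=343/360 ∈ [43/49, 1) → index 10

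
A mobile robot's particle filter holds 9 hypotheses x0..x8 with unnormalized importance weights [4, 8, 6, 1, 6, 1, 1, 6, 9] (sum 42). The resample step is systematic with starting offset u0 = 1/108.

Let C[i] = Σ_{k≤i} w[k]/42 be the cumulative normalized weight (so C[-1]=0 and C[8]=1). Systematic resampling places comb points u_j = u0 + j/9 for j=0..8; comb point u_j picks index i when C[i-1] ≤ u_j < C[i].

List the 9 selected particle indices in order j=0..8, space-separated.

C = [2/21, 2/7, 3/7, 19/42, 25/42, 13/21, 9/14, 11/14, 1]
j=0: u_0=1/108 ∈ [0, 2/21) → index 0
j=1: u_1=13/108 ∈ [2/21, 2/7) → index 1
j=2: u_2=25/108 ∈ [2/21, 2/7) → index 1
j=3: u_3=37/108 ∈ [2/7, 3/7) → index 2
j=4: u_4=49/108 ∈ [19/42, 25/42) → index 4
j=5: u_5=61/108 ∈ [19/42, 25/42) → index 4
j=6: u_6=73/108 ∈ [9/14, 11/14) → index 7
j=7: u_7=85/108 ∈ [11/14, 1) → index 8
j=8: u_8=97/108 ∈ [11/14, 1) → index 8

0 1 1 2 4 4 7 8 8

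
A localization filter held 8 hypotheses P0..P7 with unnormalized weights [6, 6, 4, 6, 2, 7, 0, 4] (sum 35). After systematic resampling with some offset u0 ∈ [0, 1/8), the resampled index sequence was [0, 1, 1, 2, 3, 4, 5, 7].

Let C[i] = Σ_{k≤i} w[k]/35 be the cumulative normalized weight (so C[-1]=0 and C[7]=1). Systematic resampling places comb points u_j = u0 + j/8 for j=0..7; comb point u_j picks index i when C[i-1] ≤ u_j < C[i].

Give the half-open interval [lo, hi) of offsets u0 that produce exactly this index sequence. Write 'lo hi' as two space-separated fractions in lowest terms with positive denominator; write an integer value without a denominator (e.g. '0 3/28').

C = [6/35, 12/35, 16/35, 22/35, 24/35, 31/35, 31/35, 1]
j=0 picked index 0: u0 ∈ [0, 6/35)
j=1 picked index 1: u0 ∈ [13/280, 61/280)
j=2 picked index 1: u0 ∈ [-11/140, 13/140)
j=3 picked index 2: u0 ∈ [-9/280, 23/280)
j=4 picked index 3: u0 ∈ [-3/70, 9/70)
j=5 picked index 4: u0 ∈ [1/280, 17/280)
j=6 picked index 5: u0 ∈ [-9/140, 19/140)
j=7 picked index 7: u0 ∈ [3/280, 1/8)
intersection: [13/280, 17/280)

13/280 17/280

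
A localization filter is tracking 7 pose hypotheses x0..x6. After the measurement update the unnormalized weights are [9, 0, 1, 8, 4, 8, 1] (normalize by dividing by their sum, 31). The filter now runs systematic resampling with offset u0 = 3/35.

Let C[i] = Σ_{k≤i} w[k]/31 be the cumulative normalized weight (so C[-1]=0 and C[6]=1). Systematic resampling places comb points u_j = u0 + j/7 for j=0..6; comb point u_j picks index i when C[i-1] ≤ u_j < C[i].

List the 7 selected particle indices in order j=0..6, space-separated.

0 0 3 3 4 5 5

C = [9/31, 9/31, 10/31, 18/31, 22/31, 30/31, 1]
j=0: u_0=3/35 ∈ [0, 9/31) → index 0
j=1: u_1=8/35 ∈ [0, 9/31) → index 0
j=2: u_2=13/35 ∈ [10/31, 18/31) → index 3
j=3: u_3=18/35 ∈ [10/31, 18/31) → index 3
j=4: u_4=23/35 ∈ [18/31, 22/31) → index 4
j=5: u_5=4/5 ∈ [22/31, 30/31) → index 5
j=6: u_6=33/35 ∈ [22/31, 30/31) → index 5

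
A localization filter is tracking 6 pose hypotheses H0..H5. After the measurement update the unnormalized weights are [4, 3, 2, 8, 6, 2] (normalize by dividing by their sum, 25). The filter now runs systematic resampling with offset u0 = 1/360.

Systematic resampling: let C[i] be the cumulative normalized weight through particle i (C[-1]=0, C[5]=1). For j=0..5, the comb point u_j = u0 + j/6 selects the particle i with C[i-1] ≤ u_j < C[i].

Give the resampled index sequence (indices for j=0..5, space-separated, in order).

C = [4/25, 7/25, 9/25, 17/25, 23/25, 1]
j=0: u_0=1/360 ∈ [0, 4/25) → index 0
j=1: u_1=61/360 ∈ [4/25, 7/25) → index 1
j=2: u_2=121/360 ∈ [7/25, 9/25) → index 2
j=3: u_3=181/360 ∈ [9/25, 17/25) → index 3
j=4: u_4=241/360 ∈ [9/25, 17/25) → index 3
j=5: u_5=301/360 ∈ [17/25, 23/25) → index 4

0 1 2 3 3 4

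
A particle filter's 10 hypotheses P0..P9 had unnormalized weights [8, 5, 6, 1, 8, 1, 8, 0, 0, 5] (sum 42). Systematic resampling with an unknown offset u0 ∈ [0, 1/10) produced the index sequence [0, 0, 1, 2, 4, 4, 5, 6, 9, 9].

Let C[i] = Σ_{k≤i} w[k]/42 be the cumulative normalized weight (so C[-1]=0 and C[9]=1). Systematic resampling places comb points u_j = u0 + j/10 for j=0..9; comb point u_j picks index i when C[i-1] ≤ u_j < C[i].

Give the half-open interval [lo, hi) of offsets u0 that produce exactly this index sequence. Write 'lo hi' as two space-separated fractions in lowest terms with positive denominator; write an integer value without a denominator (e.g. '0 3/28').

17/210 19/210

C = [4/21, 13/42, 19/42, 10/21, 2/3, 29/42, 37/42, 37/42, 37/42, 1]
j=0 picked index 0: u0 ∈ [0, 4/21)
j=1 picked index 0: u0 ∈ [-1/10, 19/210)
j=2 picked index 1: u0 ∈ [-1/105, 23/210)
j=3 picked index 2: u0 ∈ [1/105, 16/105)
j=4 picked index 4: u0 ∈ [8/105, 4/15)
j=5 picked index 4: u0 ∈ [-1/42, 1/6)
j=6 picked index 5: u0 ∈ [1/15, 19/210)
j=7 picked index 6: u0 ∈ [-1/105, 19/105)
j=8 picked index 9: u0 ∈ [17/210, 1/5)
j=9 picked index 9: u0 ∈ [-2/105, 1/10)
intersection: [17/210, 19/210)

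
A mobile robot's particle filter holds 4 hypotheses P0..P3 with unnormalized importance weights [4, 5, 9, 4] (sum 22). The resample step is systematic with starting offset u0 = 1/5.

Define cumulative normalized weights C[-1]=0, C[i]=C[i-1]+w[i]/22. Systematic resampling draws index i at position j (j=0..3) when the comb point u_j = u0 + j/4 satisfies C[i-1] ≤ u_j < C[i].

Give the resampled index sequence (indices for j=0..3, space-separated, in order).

1 2 2 3

C = [2/11, 9/22, 9/11, 1]
j=0: u_0=1/5 ∈ [2/11, 9/22) → index 1
j=1: u_1=9/20 ∈ [9/22, 9/11) → index 2
j=2: u_2=7/10 ∈ [9/22, 9/11) → index 2
j=3: u_3=19/20 ∈ [9/11, 1) → index 3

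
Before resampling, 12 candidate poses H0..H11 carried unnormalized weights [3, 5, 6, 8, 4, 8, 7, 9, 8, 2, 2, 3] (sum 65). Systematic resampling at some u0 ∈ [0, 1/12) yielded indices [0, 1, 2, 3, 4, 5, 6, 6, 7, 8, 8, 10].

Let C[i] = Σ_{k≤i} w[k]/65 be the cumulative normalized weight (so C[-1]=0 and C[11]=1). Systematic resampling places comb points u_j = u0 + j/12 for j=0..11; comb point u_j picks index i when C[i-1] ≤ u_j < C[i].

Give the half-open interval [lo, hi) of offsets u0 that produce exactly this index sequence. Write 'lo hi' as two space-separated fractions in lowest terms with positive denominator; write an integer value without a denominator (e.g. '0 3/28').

3/130 29/780

C = [3/65, 8/65, 14/65, 22/65, 2/5, 34/65, 41/65, 10/13, 58/65, 12/13, 62/65, 1]
j=0 picked index 0: u0 ∈ [0, 3/65)
j=1 picked index 1: u0 ∈ [-29/780, 31/780)
j=2 picked index 2: u0 ∈ [-17/390, 19/390)
j=3 picked index 3: u0 ∈ [-9/260, 23/260)
j=4 picked index 4: u0 ∈ [1/195, 1/15)
j=5 picked index 5: u0 ∈ [-1/60, 83/780)
j=6 picked index 6: u0 ∈ [3/130, 17/130)
j=7 picked index 6: u0 ∈ [-47/780, 37/780)
j=8 picked index 7: u0 ∈ [-7/195, 4/39)
j=9 picked index 8: u0 ∈ [1/52, 37/260)
j=10 picked index 8: u0 ∈ [-5/78, 23/390)
j=11 picked index 10: u0 ∈ [1/156, 29/780)
intersection: [3/130, 29/780)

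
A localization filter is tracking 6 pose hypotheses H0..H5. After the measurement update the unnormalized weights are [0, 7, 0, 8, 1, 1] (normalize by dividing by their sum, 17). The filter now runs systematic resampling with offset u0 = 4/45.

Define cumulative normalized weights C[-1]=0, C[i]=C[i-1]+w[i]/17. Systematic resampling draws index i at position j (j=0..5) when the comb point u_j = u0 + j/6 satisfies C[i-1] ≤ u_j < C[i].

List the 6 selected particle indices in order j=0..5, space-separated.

C = [0, 7/17, 7/17, 15/17, 16/17, 1]
j=0: u_0=4/45 ∈ [0, 7/17) → index 1
j=1: u_1=23/90 ∈ [0, 7/17) → index 1
j=2: u_2=19/45 ∈ [7/17, 15/17) → index 3
j=3: u_3=53/90 ∈ [7/17, 15/17) → index 3
j=4: u_4=34/45 ∈ [7/17, 15/17) → index 3
j=5: u_5=83/90 ∈ [15/17, 16/17) → index 4

1 1 3 3 3 4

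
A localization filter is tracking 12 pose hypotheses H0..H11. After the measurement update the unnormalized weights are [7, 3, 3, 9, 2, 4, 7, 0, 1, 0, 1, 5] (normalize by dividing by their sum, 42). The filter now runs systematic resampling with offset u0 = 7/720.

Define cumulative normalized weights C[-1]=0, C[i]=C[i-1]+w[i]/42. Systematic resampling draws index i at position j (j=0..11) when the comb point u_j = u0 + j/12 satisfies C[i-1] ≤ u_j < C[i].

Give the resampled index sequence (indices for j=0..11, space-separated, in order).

0 0 1 2 3 3 3 5 6 6 8 11

C = [1/6, 5/21, 13/42, 11/21, 4/7, 2/3, 5/6, 5/6, 6/7, 6/7, 37/42, 1]
j=0: u_0=7/720 ∈ [0, 1/6) → index 0
j=1: u_1=67/720 ∈ [0, 1/6) → index 0
j=2: u_2=127/720 ∈ [1/6, 5/21) → index 1
j=3: u_3=187/720 ∈ [5/21, 13/42) → index 2
j=4: u_4=247/720 ∈ [13/42, 11/21) → index 3
j=5: u_5=307/720 ∈ [13/42, 11/21) → index 3
j=6: u_6=367/720 ∈ [13/42, 11/21) → index 3
j=7: u_7=427/720 ∈ [4/7, 2/3) → index 5
j=8: u_8=487/720 ∈ [2/3, 5/6) → index 6
j=9: u_9=547/720 ∈ [2/3, 5/6) → index 6
j=10: u_10=607/720 ∈ [5/6, 6/7) → index 8
j=11: u_11=667/720 ∈ [37/42, 1) → index 11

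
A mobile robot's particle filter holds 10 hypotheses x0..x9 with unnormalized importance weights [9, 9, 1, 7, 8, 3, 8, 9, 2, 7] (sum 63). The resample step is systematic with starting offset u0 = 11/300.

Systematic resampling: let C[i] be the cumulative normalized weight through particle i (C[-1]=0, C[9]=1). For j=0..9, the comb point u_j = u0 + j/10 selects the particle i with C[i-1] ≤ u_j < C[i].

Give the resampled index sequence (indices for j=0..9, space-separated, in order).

C = [1/7, 2/7, 19/63, 26/63, 34/63, 37/63, 5/7, 6/7, 8/9, 1]
j=0: u_0=11/300 ∈ [0, 1/7) → index 0
j=1: u_1=41/300 ∈ [0, 1/7) → index 0
j=2: u_2=71/300 ∈ [1/7, 2/7) → index 1
j=3: u_3=101/300 ∈ [19/63, 26/63) → index 3
j=4: u_4=131/300 ∈ [26/63, 34/63) → index 4
j=5: u_5=161/300 ∈ [26/63, 34/63) → index 4
j=6: u_6=191/300 ∈ [37/63, 5/7) → index 6
j=7: u_7=221/300 ∈ [5/7, 6/7) → index 7
j=8: u_8=251/300 ∈ [5/7, 6/7) → index 7
j=9: u_9=281/300 ∈ [8/9, 1) → index 9

0 0 1 3 4 4 6 7 7 9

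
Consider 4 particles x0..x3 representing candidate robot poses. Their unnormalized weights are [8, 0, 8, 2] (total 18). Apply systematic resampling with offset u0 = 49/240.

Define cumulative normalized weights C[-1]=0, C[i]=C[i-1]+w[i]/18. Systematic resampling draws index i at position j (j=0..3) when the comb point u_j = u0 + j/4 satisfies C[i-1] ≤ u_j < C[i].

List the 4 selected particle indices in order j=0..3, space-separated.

0 2 2 3

C = [4/9, 4/9, 8/9, 1]
j=0: u_0=49/240 ∈ [0, 4/9) → index 0
j=1: u_1=109/240 ∈ [4/9, 8/9) → index 2
j=2: u_2=169/240 ∈ [4/9, 8/9) → index 2
j=3: u_3=229/240 ∈ [8/9, 1) → index 3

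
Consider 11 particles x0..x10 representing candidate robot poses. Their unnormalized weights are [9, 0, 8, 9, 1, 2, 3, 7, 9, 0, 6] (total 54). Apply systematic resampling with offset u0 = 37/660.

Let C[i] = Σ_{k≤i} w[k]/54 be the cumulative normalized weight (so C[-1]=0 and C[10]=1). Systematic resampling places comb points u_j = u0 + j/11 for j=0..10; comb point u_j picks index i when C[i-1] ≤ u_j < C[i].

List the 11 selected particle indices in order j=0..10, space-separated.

0 0 2 3 3 5 7 7 8 8 10

C = [1/6, 1/6, 17/54, 13/27, 1/2, 29/54, 16/27, 13/18, 8/9, 8/9, 1]
j=0: u_0=37/660 ∈ [0, 1/6) → index 0
j=1: u_1=97/660 ∈ [0, 1/6) → index 0
j=2: u_2=157/660 ∈ [1/6, 17/54) → index 2
j=3: u_3=217/660 ∈ [17/54, 13/27) → index 3
j=4: u_4=277/660 ∈ [17/54, 13/27) → index 3
j=5: u_5=337/660 ∈ [1/2, 29/54) → index 5
j=6: u_6=397/660 ∈ [16/27, 13/18) → index 7
j=7: u_7=457/660 ∈ [16/27, 13/18) → index 7
j=8: u_8=47/60 ∈ [13/18, 8/9) → index 8
j=9: u_9=577/660 ∈ [13/18, 8/9) → index 8
j=10: u_10=637/660 ∈ [8/9, 1) → index 10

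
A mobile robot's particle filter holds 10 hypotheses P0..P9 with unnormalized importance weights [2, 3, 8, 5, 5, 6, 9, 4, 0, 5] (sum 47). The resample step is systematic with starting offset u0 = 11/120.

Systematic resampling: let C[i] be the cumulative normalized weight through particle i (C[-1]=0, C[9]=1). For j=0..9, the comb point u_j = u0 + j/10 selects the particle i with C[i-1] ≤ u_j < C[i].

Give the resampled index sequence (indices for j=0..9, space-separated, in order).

C = [2/47, 5/47, 13/47, 18/47, 23/47, 29/47, 38/47, 42/47, 42/47, 1]
j=0: u_0=11/120 ∈ [2/47, 5/47) → index 1
j=1: u_1=23/120 ∈ [5/47, 13/47) → index 2
j=2: u_2=7/24 ∈ [13/47, 18/47) → index 3
j=3: u_3=47/120 ∈ [18/47, 23/47) → index 4
j=4: u_4=59/120 ∈ [23/47, 29/47) → index 5
j=5: u_5=71/120 ∈ [23/47, 29/47) → index 5
j=6: u_6=83/120 ∈ [29/47, 38/47) → index 6
j=7: u_7=19/24 ∈ [29/47, 38/47) → index 6
j=8: u_8=107/120 ∈ [38/47, 42/47) → index 7
j=9: u_9=119/120 ∈ [42/47, 1) → index 9

1 2 3 4 5 5 6 6 7 9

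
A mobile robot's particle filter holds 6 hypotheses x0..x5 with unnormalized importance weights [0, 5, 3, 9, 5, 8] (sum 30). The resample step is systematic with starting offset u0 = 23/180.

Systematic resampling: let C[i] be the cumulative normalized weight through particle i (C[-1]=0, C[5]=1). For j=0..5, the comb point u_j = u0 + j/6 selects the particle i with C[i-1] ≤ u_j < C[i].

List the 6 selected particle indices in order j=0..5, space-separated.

C = [0, 1/6, 4/15, 17/30, 11/15, 1]
j=0: u_0=23/180 ∈ [0, 1/6) → index 1
j=1: u_1=53/180 ∈ [4/15, 17/30) → index 3
j=2: u_2=83/180 ∈ [4/15, 17/30) → index 3
j=3: u_3=113/180 ∈ [17/30, 11/15) → index 4
j=4: u_4=143/180 ∈ [11/15, 1) → index 5
j=5: u_5=173/180 ∈ [11/15, 1) → index 5

1 3 3 4 5 5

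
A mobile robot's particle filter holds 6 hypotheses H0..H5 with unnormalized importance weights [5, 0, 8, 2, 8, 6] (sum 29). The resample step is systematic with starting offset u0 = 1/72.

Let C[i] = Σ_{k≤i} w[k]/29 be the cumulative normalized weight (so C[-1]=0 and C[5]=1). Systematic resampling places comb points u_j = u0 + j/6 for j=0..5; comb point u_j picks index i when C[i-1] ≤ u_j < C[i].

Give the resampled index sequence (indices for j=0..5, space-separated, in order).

0 2 2 3 4 5

C = [5/29, 5/29, 13/29, 15/29, 23/29, 1]
j=0: u_0=1/72 ∈ [0, 5/29) → index 0
j=1: u_1=13/72 ∈ [5/29, 13/29) → index 2
j=2: u_2=25/72 ∈ [5/29, 13/29) → index 2
j=3: u_3=37/72 ∈ [13/29, 15/29) → index 3
j=4: u_4=49/72 ∈ [15/29, 23/29) → index 4
j=5: u_5=61/72 ∈ [23/29, 1) → index 5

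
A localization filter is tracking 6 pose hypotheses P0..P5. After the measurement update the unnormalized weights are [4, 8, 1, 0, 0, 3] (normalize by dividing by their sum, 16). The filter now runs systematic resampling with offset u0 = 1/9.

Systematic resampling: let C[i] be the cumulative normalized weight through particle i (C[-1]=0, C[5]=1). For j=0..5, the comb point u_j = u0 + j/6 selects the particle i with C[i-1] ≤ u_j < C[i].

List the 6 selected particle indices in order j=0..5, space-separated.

C = [1/4, 3/4, 13/16, 13/16, 13/16, 1]
j=0: u_0=1/9 ∈ [0, 1/4) → index 0
j=1: u_1=5/18 ∈ [1/4, 3/4) → index 1
j=2: u_2=4/9 ∈ [1/4, 3/4) → index 1
j=3: u_3=11/18 ∈ [1/4, 3/4) → index 1
j=4: u_4=7/9 ∈ [3/4, 13/16) → index 2
j=5: u_5=17/18 ∈ [13/16, 1) → index 5

0 1 1 1 2 5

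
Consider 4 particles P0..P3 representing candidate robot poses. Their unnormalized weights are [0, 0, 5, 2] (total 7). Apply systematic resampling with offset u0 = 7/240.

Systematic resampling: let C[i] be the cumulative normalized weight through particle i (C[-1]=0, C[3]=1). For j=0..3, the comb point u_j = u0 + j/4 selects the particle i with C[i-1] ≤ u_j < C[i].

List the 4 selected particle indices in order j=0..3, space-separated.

C = [0, 0, 5/7, 1]
j=0: u_0=7/240 ∈ [0, 5/7) → index 2
j=1: u_1=67/240 ∈ [0, 5/7) → index 2
j=2: u_2=127/240 ∈ [0, 5/7) → index 2
j=3: u_3=187/240 ∈ [5/7, 1) → index 3

2 2 2 3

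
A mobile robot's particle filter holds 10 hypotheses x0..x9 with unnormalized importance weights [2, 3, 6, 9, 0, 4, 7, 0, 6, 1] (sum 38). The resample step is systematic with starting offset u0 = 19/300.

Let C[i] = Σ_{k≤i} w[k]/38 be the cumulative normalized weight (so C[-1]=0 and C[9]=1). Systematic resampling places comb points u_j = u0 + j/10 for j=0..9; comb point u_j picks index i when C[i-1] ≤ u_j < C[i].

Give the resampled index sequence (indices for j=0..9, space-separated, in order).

1 2 2 3 3 5 6 6 8 8

C = [1/19, 5/38, 11/38, 10/19, 10/19, 12/19, 31/38, 31/38, 37/38, 1]
j=0: u_0=19/300 ∈ [1/19, 5/38) → index 1
j=1: u_1=49/300 ∈ [5/38, 11/38) → index 2
j=2: u_2=79/300 ∈ [5/38, 11/38) → index 2
j=3: u_3=109/300 ∈ [11/38, 10/19) → index 3
j=4: u_4=139/300 ∈ [11/38, 10/19) → index 3
j=5: u_5=169/300 ∈ [10/19, 12/19) → index 5
j=6: u_6=199/300 ∈ [12/19, 31/38) → index 6
j=7: u_7=229/300 ∈ [12/19, 31/38) → index 6
j=8: u_8=259/300 ∈ [31/38, 37/38) → index 8
j=9: u_9=289/300 ∈ [31/38, 37/38) → index 8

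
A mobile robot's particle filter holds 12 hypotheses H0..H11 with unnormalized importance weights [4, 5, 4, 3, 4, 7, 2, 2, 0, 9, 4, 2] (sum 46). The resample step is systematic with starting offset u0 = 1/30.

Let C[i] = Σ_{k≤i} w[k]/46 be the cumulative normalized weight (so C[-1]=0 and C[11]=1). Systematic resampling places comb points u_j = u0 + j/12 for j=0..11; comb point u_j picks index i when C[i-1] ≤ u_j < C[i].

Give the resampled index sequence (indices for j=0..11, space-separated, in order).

0 1 2 3 4 5 5 6 9 9 9 10

C = [2/23, 9/46, 13/46, 8/23, 10/23, 27/46, 29/46, 31/46, 31/46, 20/23, 22/23, 1]
j=0: u_0=1/30 ∈ [0, 2/23) → index 0
j=1: u_1=7/60 ∈ [2/23, 9/46) → index 1
j=2: u_2=1/5 ∈ [9/46, 13/46) → index 2
j=3: u_3=17/60 ∈ [13/46, 8/23) → index 3
j=4: u_4=11/30 ∈ [8/23, 10/23) → index 4
j=5: u_5=9/20 ∈ [10/23, 27/46) → index 5
j=6: u_6=8/15 ∈ [10/23, 27/46) → index 5
j=7: u_7=37/60 ∈ [27/46, 29/46) → index 6
j=8: u_8=7/10 ∈ [31/46, 20/23) → index 9
j=9: u_9=47/60 ∈ [31/46, 20/23) → index 9
j=10: u_10=13/15 ∈ [31/46, 20/23) → index 9
j=11: u_11=19/20 ∈ [20/23, 22/23) → index 10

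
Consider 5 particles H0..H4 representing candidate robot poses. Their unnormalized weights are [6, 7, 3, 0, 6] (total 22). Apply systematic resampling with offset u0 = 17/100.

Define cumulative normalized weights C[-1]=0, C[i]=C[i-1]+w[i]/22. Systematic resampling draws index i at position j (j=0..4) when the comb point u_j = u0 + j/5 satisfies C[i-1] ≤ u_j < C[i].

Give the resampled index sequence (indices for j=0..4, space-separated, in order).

C = [3/11, 13/22, 8/11, 8/11, 1]
j=0: u_0=17/100 ∈ [0, 3/11) → index 0
j=1: u_1=37/100 ∈ [3/11, 13/22) → index 1
j=2: u_2=57/100 ∈ [3/11, 13/22) → index 1
j=3: u_3=77/100 ∈ [8/11, 1) → index 4
j=4: u_4=97/100 ∈ [8/11, 1) → index 4

0 1 1 4 4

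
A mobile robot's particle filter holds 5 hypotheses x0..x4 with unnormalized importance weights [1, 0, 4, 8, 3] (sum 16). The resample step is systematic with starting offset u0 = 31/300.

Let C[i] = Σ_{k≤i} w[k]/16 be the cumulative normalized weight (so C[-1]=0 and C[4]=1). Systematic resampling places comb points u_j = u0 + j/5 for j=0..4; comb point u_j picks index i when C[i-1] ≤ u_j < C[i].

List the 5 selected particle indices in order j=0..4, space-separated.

C = [1/16, 1/16, 5/16, 13/16, 1]
j=0: u_0=31/300 ∈ [1/16, 5/16) → index 2
j=1: u_1=91/300 ∈ [1/16, 5/16) → index 2
j=2: u_2=151/300 ∈ [5/16, 13/16) → index 3
j=3: u_3=211/300 ∈ [5/16, 13/16) → index 3
j=4: u_4=271/300 ∈ [13/16, 1) → index 4

2 2 3 3 4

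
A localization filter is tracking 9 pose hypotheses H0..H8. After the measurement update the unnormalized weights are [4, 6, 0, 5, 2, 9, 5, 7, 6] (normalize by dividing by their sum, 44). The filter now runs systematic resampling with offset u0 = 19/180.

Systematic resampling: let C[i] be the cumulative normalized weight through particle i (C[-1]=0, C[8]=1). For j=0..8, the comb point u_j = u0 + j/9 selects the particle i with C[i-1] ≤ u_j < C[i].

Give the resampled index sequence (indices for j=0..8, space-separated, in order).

C = [1/11, 5/22, 5/22, 15/44, 17/44, 13/22, 31/44, 19/22, 1]
j=0: u_0=19/180 ∈ [1/11, 5/22) → index 1
j=1: u_1=13/60 ∈ [1/11, 5/22) → index 1
j=2: u_2=59/180 ∈ [5/22, 15/44) → index 3
j=3: u_3=79/180 ∈ [17/44, 13/22) → index 5
j=4: u_4=11/20 ∈ [17/44, 13/22) → index 5
j=5: u_5=119/180 ∈ [13/22, 31/44) → index 6
j=6: u_6=139/180 ∈ [31/44, 19/22) → index 7
j=7: u_7=53/60 ∈ [19/22, 1) → index 8
j=8: u_8=179/180 ∈ [19/22, 1) → index 8

1 1 3 5 5 6 7 8 8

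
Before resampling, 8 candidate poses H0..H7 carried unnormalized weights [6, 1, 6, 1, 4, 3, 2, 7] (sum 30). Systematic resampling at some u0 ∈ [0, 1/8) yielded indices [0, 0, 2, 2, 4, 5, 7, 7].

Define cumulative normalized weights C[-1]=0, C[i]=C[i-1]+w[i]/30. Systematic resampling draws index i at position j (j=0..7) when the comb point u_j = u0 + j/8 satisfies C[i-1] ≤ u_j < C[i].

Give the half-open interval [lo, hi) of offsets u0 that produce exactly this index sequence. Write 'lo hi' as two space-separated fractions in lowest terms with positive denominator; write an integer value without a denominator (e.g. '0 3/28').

C = [1/5, 7/30, 13/30, 7/15, 3/5, 7/10, 23/30, 1]
j=0 picked index 0: u0 ∈ [0, 1/5)
j=1 picked index 0: u0 ∈ [-1/8, 3/40)
j=2 picked index 2: u0 ∈ [-1/60, 11/60)
j=3 picked index 2: u0 ∈ [-17/120, 7/120)
j=4 picked index 4: u0 ∈ [-1/30, 1/10)
j=5 picked index 5: u0 ∈ [-1/40, 3/40)
j=6 picked index 7: u0 ∈ [1/60, 1/4)
j=7 picked index 7: u0 ∈ [-13/120, 1/8)
intersection: [1/60, 7/120)

1/60 7/120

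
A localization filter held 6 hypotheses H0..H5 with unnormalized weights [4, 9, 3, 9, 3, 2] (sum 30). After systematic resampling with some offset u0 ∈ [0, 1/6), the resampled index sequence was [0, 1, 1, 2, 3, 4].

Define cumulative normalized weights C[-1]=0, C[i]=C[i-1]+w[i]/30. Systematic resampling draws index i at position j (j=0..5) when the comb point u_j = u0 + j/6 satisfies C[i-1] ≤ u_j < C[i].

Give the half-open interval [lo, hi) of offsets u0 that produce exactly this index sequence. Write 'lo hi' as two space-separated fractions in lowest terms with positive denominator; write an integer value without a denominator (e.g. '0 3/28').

C = [2/15, 13/30, 8/15, 5/6, 14/15, 1]
j=0 picked index 0: u0 ∈ [0, 2/15)
j=1 picked index 1: u0 ∈ [-1/30, 4/15)
j=2 picked index 1: u0 ∈ [-1/5, 1/10)
j=3 picked index 2: u0 ∈ [-1/15, 1/30)
j=4 picked index 3: u0 ∈ [-2/15, 1/6)
j=5 picked index 4: u0 ∈ [0, 1/10)
intersection: [0, 1/30)

0 1/30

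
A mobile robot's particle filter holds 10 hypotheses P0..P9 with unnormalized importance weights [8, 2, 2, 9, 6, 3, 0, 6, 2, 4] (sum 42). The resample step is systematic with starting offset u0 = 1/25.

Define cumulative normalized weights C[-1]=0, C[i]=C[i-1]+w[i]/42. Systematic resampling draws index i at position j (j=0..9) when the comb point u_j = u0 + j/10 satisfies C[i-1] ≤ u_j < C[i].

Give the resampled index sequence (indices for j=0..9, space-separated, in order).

0 0 2 3 3 4 4 7 7 9

C = [4/21, 5/21, 2/7, 1/2, 9/14, 5/7, 5/7, 6/7, 19/21, 1]
j=0: u_0=1/25 ∈ [0, 4/21) → index 0
j=1: u_1=7/50 ∈ [0, 4/21) → index 0
j=2: u_2=6/25 ∈ [5/21, 2/7) → index 2
j=3: u_3=17/50 ∈ [2/7, 1/2) → index 3
j=4: u_4=11/25 ∈ [2/7, 1/2) → index 3
j=5: u_5=27/50 ∈ [1/2, 9/14) → index 4
j=6: u_6=16/25 ∈ [1/2, 9/14) → index 4
j=7: u_7=37/50 ∈ [5/7, 6/7) → index 7
j=8: u_8=21/25 ∈ [5/7, 6/7) → index 7
j=9: u_9=47/50 ∈ [19/21, 1) → index 9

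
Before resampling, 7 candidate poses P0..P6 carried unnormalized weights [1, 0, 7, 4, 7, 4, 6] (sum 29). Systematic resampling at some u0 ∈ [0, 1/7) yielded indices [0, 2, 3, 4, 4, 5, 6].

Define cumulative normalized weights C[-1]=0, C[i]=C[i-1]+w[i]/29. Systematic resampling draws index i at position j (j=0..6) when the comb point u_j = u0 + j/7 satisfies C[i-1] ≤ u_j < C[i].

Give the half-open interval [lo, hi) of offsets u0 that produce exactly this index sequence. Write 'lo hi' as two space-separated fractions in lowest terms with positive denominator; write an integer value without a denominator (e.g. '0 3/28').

0 1/29

C = [1/29, 1/29, 8/29, 12/29, 19/29, 23/29, 1]
j=0 picked index 0: u0 ∈ [0, 1/29)
j=1 picked index 2: u0 ∈ [-22/203, 27/203)
j=2 picked index 3: u0 ∈ [-2/203, 26/203)
j=3 picked index 4: u0 ∈ [-3/203, 46/203)
j=4 picked index 4: u0 ∈ [-32/203, 17/203)
j=5 picked index 5: u0 ∈ [-12/203, 16/203)
j=6 picked index 6: u0 ∈ [-13/203, 1/7)
intersection: [0, 1/29)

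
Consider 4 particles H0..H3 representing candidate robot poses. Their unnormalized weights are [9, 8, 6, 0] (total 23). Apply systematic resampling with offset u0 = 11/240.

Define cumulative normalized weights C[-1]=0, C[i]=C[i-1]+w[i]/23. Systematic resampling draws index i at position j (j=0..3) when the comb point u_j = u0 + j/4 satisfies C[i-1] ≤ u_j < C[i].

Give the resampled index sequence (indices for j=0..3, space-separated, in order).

C = [9/23, 17/23, 1, 1]
j=0: u_0=11/240 ∈ [0, 9/23) → index 0
j=1: u_1=71/240 ∈ [0, 9/23) → index 0
j=2: u_2=131/240 ∈ [9/23, 17/23) → index 1
j=3: u_3=191/240 ∈ [17/23, 1) → index 2

0 0 1 2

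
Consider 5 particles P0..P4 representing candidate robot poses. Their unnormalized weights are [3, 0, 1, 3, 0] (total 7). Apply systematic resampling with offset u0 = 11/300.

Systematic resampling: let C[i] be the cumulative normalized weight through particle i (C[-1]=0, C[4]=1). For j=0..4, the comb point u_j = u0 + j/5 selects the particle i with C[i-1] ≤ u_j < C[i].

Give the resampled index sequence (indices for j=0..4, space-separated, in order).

0 0 2 3 3

C = [3/7, 3/7, 4/7, 1, 1]
j=0: u_0=11/300 ∈ [0, 3/7) → index 0
j=1: u_1=71/300 ∈ [0, 3/7) → index 0
j=2: u_2=131/300 ∈ [3/7, 4/7) → index 2
j=3: u_3=191/300 ∈ [4/7, 1) → index 3
j=4: u_4=251/300 ∈ [4/7, 1) → index 3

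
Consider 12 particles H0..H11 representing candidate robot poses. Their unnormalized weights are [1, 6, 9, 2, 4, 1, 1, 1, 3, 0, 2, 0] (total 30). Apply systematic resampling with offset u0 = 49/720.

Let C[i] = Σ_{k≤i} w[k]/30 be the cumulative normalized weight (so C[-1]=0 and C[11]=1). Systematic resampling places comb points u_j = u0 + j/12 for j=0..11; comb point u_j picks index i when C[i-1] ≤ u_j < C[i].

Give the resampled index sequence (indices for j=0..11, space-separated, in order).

C = [1/30, 7/30, 8/15, 3/5, 11/15, 23/30, 4/5, 5/6, 14/15, 14/15, 1, 1]
j=0: u_0=49/720 ∈ [1/30, 7/30) → index 1
j=1: u_1=109/720 ∈ [1/30, 7/30) → index 1
j=2: u_2=169/720 ∈ [7/30, 8/15) → index 2
j=3: u_3=229/720 ∈ [7/30, 8/15) → index 2
j=4: u_4=289/720 ∈ [7/30, 8/15) → index 2
j=5: u_5=349/720 ∈ [7/30, 8/15) → index 2
j=6: u_6=409/720 ∈ [8/15, 3/5) → index 3
j=7: u_7=469/720 ∈ [3/5, 11/15) → index 4
j=8: u_8=529/720 ∈ [11/15, 23/30) → index 5
j=9: u_9=589/720 ∈ [4/5, 5/6) → index 7
j=10: u_10=649/720 ∈ [5/6, 14/15) → index 8
j=11: u_11=709/720 ∈ [14/15, 1) → index 10

1 1 2 2 2 2 3 4 5 7 8 10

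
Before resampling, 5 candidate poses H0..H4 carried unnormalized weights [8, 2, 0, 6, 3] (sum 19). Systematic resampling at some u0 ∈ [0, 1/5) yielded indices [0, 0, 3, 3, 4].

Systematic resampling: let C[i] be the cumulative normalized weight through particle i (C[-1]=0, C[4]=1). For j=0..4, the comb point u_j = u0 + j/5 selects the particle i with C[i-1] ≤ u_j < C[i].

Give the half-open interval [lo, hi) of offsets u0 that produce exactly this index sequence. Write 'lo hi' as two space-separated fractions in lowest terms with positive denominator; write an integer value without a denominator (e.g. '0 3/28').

C = [8/19, 10/19, 10/19, 16/19, 1]
j=0 picked index 0: u0 ∈ [0, 8/19)
j=1 picked index 0: u0 ∈ [-1/5, 21/95)
j=2 picked index 3: u0 ∈ [12/95, 42/95)
j=3 picked index 3: u0 ∈ [-7/95, 23/95)
j=4 picked index 4: u0 ∈ [4/95, 1/5)
intersection: [12/95, 1/5)

12/95 1/5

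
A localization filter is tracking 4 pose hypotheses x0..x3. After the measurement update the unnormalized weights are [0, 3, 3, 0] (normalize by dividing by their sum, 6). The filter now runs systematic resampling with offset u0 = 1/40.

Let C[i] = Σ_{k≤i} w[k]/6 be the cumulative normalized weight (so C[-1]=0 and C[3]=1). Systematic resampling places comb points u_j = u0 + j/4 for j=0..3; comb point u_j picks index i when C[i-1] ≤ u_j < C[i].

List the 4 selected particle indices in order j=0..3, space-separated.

1 1 2 2

C = [0, 1/2, 1, 1]
j=0: u_0=1/40 ∈ [0, 1/2) → index 1
j=1: u_1=11/40 ∈ [0, 1/2) → index 1
j=2: u_2=21/40 ∈ [1/2, 1) → index 2
j=3: u_3=31/40 ∈ [1/2, 1) → index 2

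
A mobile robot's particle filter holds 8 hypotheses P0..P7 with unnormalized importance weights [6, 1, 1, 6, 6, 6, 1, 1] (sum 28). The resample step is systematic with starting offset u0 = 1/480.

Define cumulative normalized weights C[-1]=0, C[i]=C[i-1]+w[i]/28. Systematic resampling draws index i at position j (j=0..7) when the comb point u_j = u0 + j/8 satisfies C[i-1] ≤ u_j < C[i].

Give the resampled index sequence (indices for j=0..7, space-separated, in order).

C = [3/14, 1/4, 2/7, 1/2, 5/7, 13/14, 27/28, 1]
j=0: u_0=1/480 ∈ [0, 3/14) → index 0
j=1: u_1=61/480 ∈ [0, 3/14) → index 0
j=2: u_2=121/480 ∈ [1/4, 2/7) → index 2
j=3: u_3=181/480 ∈ [2/7, 1/2) → index 3
j=4: u_4=241/480 ∈ [1/2, 5/7) → index 4
j=5: u_5=301/480 ∈ [1/2, 5/7) → index 4
j=6: u_6=361/480 ∈ [5/7, 13/14) → index 5
j=7: u_7=421/480 ∈ [5/7, 13/14) → index 5

0 0 2 3 4 4 5 5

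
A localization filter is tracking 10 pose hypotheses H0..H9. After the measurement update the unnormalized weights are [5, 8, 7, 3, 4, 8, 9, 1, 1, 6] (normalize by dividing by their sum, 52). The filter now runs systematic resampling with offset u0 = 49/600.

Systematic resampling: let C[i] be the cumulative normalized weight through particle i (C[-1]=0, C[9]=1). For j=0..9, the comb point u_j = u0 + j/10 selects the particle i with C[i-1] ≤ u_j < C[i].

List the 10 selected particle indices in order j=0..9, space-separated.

0 1 2 2 4 5 6 6 8 9

C = [5/52, 1/4, 5/13, 23/52, 27/52, 35/52, 11/13, 45/52, 23/26, 1]
j=0: u_0=49/600 ∈ [0, 5/52) → index 0
j=1: u_1=109/600 ∈ [5/52, 1/4) → index 1
j=2: u_2=169/600 ∈ [1/4, 5/13) → index 2
j=3: u_3=229/600 ∈ [1/4, 5/13) → index 2
j=4: u_4=289/600 ∈ [23/52, 27/52) → index 4
j=5: u_5=349/600 ∈ [27/52, 35/52) → index 5
j=6: u_6=409/600 ∈ [35/52, 11/13) → index 6
j=7: u_7=469/600 ∈ [35/52, 11/13) → index 6
j=8: u_8=529/600 ∈ [45/52, 23/26) → index 8
j=9: u_9=589/600 ∈ [23/26, 1) → index 9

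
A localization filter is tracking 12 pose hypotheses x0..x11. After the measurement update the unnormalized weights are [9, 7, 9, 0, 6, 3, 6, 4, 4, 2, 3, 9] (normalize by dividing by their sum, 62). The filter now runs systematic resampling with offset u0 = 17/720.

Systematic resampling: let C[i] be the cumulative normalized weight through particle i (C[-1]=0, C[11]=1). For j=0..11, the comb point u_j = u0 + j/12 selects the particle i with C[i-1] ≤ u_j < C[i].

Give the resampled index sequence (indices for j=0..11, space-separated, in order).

0 0 1 2 2 4 5 6 7 8 11 11

C = [9/62, 8/31, 25/62, 25/62, 1/2, 17/31, 20/31, 22/31, 24/31, 25/31, 53/62, 1]
j=0: u_0=17/720 ∈ [0, 9/62) → index 0
j=1: u_1=77/720 ∈ [0, 9/62) → index 0
j=2: u_2=137/720 ∈ [9/62, 8/31) → index 1
j=3: u_3=197/720 ∈ [8/31, 25/62) → index 2
j=4: u_4=257/720 ∈ [8/31, 25/62) → index 2
j=5: u_5=317/720 ∈ [25/62, 1/2) → index 4
j=6: u_6=377/720 ∈ [1/2, 17/31) → index 5
j=7: u_7=437/720 ∈ [17/31, 20/31) → index 6
j=8: u_8=497/720 ∈ [20/31, 22/31) → index 7
j=9: u_9=557/720 ∈ [22/31, 24/31) → index 8
j=10: u_10=617/720 ∈ [53/62, 1) → index 11
j=11: u_11=677/720 ∈ [53/62, 1) → index 11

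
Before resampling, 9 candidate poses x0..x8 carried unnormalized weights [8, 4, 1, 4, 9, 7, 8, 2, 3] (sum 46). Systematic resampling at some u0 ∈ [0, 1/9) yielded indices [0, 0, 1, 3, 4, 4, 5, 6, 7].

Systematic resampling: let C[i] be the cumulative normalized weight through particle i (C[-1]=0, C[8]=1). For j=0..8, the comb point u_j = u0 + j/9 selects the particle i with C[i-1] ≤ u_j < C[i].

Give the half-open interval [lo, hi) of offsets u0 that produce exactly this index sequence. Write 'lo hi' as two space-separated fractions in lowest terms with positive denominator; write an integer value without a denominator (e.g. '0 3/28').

1/414 2/207

C = [4/23, 6/23, 13/46, 17/46, 13/23, 33/46, 41/46, 43/46, 1]
j=0 picked index 0: u0 ∈ [0, 4/23)
j=1 picked index 0: u0 ∈ [-1/9, 13/207)
j=2 picked index 1: u0 ∈ [-10/207, 8/207)
j=3 picked index 3: u0 ∈ [-7/138, 5/138)
j=4 picked index 4: u0 ∈ [-31/414, 25/207)
j=5 picked index 4: u0 ∈ [-77/414, 2/207)
j=6 picked index 5: u0 ∈ [-7/69, 7/138)
j=7 picked index 6: u0 ∈ [-25/414, 47/414)
j=8 picked index 7: u0 ∈ [1/414, 19/414)
intersection: [1/414, 2/207)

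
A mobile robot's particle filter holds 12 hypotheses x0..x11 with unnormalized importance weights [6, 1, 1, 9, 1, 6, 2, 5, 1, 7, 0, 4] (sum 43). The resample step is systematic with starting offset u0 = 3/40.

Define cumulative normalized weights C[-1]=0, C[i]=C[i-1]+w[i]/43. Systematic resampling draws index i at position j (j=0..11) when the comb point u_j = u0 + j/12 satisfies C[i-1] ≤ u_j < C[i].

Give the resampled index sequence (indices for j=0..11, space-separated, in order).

C = [6/43, 7/43, 8/43, 17/43, 18/43, 24/43, 26/43, 31/43, 32/43, 39/43, 39/43, 1]
j=0: u_0=3/40 ∈ [0, 6/43) → index 0
j=1: u_1=19/120 ∈ [6/43, 7/43) → index 1
j=2: u_2=29/120 ∈ [8/43, 17/43) → index 3
j=3: u_3=13/40 ∈ [8/43, 17/43) → index 3
j=4: u_4=49/120 ∈ [17/43, 18/43) → index 4
j=5: u_5=59/120 ∈ [18/43, 24/43) → index 5
j=6: u_6=23/40 ∈ [24/43, 26/43) → index 6
j=7: u_7=79/120 ∈ [26/43, 31/43) → index 7
j=8: u_8=89/120 ∈ [31/43, 32/43) → index 8
j=9: u_9=33/40 ∈ [32/43, 39/43) → index 9
j=10: u_10=109/120 ∈ [39/43, 1) → index 11
j=11: u_11=119/120 ∈ [39/43, 1) → index 11

0 1 3 3 4 5 6 7 8 9 11 11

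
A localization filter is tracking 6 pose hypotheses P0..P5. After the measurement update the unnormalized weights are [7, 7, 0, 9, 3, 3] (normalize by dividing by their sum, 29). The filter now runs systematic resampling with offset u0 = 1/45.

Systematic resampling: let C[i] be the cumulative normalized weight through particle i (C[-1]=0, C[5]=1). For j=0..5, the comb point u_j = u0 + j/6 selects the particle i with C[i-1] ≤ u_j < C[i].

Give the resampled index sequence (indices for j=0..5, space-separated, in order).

0 0 1 3 3 4

C = [7/29, 14/29, 14/29, 23/29, 26/29, 1]
j=0: u_0=1/45 ∈ [0, 7/29) → index 0
j=1: u_1=17/90 ∈ [0, 7/29) → index 0
j=2: u_2=16/45 ∈ [7/29, 14/29) → index 1
j=3: u_3=47/90 ∈ [14/29, 23/29) → index 3
j=4: u_4=31/45 ∈ [14/29, 23/29) → index 3
j=5: u_5=77/90 ∈ [23/29, 26/29) → index 4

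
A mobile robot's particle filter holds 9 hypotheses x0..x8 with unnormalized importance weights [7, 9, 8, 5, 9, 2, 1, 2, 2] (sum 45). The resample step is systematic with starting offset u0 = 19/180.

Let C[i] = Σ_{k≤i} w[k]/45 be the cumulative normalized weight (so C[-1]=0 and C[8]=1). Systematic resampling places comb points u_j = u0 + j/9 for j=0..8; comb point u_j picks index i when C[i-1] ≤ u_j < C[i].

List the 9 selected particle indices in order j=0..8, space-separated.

C = [7/45, 16/45, 8/15, 29/45, 38/45, 8/9, 41/45, 43/45, 1]
j=0: u_0=19/180 ∈ [0, 7/45) → index 0
j=1: u_1=13/60 ∈ [7/45, 16/45) → index 1
j=2: u_2=59/180 ∈ [7/45, 16/45) → index 1
j=3: u_3=79/180 ∈ [16/45, 8/15) → index 2
j=4: u_4=11/20 ∈ [8/15, 29/45) → index 3
j=5: u_5=119/180 ∈ [29/45, 38/45) → index 4
j=6: u_6=139/180 ∈ [29/45, 38/45) → index 4
j=7: u_7=53/60 ∈ [38/45, 8/9) → index 5
j=8: u_8=179/180 ∈ [43/45, 1) → index 8

0 1 1 2 3 4 4 5 8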